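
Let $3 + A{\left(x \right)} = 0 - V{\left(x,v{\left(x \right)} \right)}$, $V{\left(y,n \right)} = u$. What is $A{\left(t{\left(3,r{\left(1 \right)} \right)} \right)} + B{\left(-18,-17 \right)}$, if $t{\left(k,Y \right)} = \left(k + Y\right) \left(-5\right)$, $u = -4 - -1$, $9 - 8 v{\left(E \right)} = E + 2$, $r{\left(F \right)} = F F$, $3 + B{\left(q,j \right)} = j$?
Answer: $-20$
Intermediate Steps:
$B{\left(q,j \right)} = -3 + j$
$r{\left(F \right)} = F^{2}$
$v{\left(E \right)} = \frac{7}{8} - \frac{E}{8}$ ($v{\left(E \right)} = \frac{9}{8} - \frac{E + 2}{8} = \frac{9}{8} - \frac{2 + E}{8} = \frac{9}{8} - \left(\frac{1}{4} + \frac{E}{8}\right) = \frac{7}{8} - \frac{E}{8}$)
$u = -3$ ($u = -4 + 1 = -3$)
$V{\left(y,n \right)} = -3$
$t{\left(k,Y \right)} = - 5 Y - 5 k$ ($t{\left(k,Y \right)} = \left(Y + k\right) \left(-5\right) = - 5 Y - 5 k$)
$A{\left(x \right)} = 0$ ($A{\left(x \right)} = -3 + \left(0 - -3\right) = -3 + \left(0 + 3\right) = -3 + 3 = 0$)
$A{\left(t{\left(3,r{\left(1 \right)} \right)} \right)} + B{\left(-18,-17 \right)} = 0 - 20 = -20$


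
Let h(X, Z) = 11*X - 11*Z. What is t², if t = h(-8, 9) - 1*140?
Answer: 106929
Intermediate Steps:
h(X, Z) = -11*Z + 11*X
t = -327 (t = (-11*9 + 11*(-8)) - 1*140 = (-99 - 88) - 140 = -187 - 140 = -327)
t² = (-327)² = 106929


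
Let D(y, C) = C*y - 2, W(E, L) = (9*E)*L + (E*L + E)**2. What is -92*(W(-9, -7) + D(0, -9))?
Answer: -320252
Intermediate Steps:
W(E, L) = (E + E*L)**2 + 9*E*L (W(E, L) = 9*E*L + (E + E*L)**2 = (E + E*L)**2 + 9*E*L)
D(y, C) = -2 + C*y
-92*(W(-9, -7) + D(0, -9)) = -92*(-9*(9*(-7) - 9*(1 - 7)**2) + (-2 - 9*0)) = -92*(-9*(-63 - 9*(-6)**2) + (-2 + 0)) = -92*(-9*(-63 - 9*36) - 2) = -92*(-9*(-63 - 324) - 2) = -92*(-9*(-387) - 2) = -92*(3483 - 2) = -92*3481 = -320252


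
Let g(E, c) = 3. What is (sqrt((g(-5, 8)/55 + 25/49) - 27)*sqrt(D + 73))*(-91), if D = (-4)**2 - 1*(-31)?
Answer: -26*I*sqrt(4702038)/11 ≈ -5125.4*I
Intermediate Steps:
D = 47 (D = 16 + 31 = 47)
(sqrt((g(-5, 8)/55 + 25/49) - 27)*sqrt(D + 73))*(-91) = (sqrt((3/55 + 25/49) - 27)*sqrt(47 + 73))*(-91) = (sqrt((3*(1/55) + 25*(1/49)) - 27)*sqrt(120))*(-91) = (sqrt((3/55 + 25/49) - 27)*(2*sqrt(30)))*(-91) = (sqrt(1522/2695 - 27)*(2*sqrt(30)))*(-91) = (sqrt(-71243/2695)*(2*sqrt(30)))*(-91) = ((I*sqrt(3918365)/385)*(2*sqrt(30)))*(-91) = (2*I*sqrt(4702038)/77)*(-91) = -26*I*sqrt(4702038)/11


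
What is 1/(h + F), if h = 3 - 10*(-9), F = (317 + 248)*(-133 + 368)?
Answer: 1/132868 ≈ 7.5263e-6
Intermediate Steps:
F = 132775 (F = 565*235 = 132775)
h = 93 (h = 3 + 90 = 93)
1/(h + F) = 1/(93 + 132775) = 1/132868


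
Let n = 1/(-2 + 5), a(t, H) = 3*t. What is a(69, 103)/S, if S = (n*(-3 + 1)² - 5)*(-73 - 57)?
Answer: 621/1430 ≈ 0.43427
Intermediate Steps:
n = ⅓ (n = 1/3 = ⅓ ≈ 0.33333)
S = 1430/3 (S = ((-3 + 1)²/3 - 5)*(-73 - 57) = ((⅓)*(-2)² - 5)*(-130) = ((⅓)*4 - 5)*(-130) = (4/3 - 5)*(-130) = -11/3*(-130) = 1430/3 ≈ 476.67)
a(69, 103)/S = (3*69)/(1430/3) = 207*(3/1430) = 621/1430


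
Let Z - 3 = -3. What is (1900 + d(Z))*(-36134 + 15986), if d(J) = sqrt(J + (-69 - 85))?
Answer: -38281200 - 20148*I*sqrt(154) ≈ -3.8281e+7 - 2.5003e+5*I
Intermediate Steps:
Z = 0 (Z = 3 - 3 = 0)
d(J) = sqrt(-154 + J) (d(J) = sqrt(J - 154) = sqrt(-154 + J))
(1900 + d(Z))*(-36134 + 15986) = (1900 + sqrt(-154 + 0))*(-36134 + 15986) = (1900 + sqrt(-154))*(-20148) = (1900 + I*sqrt(154))*(-20148) = -38281200 - 20148*I*sqrt(154)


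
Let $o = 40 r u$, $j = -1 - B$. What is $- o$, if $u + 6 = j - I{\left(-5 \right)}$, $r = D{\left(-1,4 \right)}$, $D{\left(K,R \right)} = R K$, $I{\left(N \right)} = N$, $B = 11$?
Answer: $-2080$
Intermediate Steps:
$j = -12$ ($j = -1 - 11 = -12$)
$D{\left(K,R \right)} = K R$
$r = -4$ ($r = \left(-1\right) 4 = -4$)
$u = -13$ ($u = -6 - 7 = -13$)
$o = 2080$ ($o = 40 \left(-4\right) \left(-13\right) = \left(-160\right) \left(-13\right) = 2080$)
$- o = \left(-1\right) 2080 = -2080$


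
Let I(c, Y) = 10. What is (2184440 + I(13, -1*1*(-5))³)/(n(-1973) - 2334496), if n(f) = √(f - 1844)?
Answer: -5101900938240/5449871577833 - 2185440*I*√3817/5449871577833 ≈ -0.93615 - 2.4775e-5*I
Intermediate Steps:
n(f) = √(-1844 + f)
(2184440 + I(13, -1*1*(-5))³)/(n(-1973) - 2334496) = (2184440 + 10³)/(√(-1844 - 1973) - 2334496) = (2184440 + 1000)/(√(-3817) - 2334496) = 2185440/(I*√3817 - 2334496) = 2185440/(-2334496 + I*√3817)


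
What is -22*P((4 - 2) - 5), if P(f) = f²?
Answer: -198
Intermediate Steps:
-22*P((4 - 2) - 5) = -22*((4 - 2) - 5)² = -22*(2 - 5)² = -22*(-3)² = -22*9 = -198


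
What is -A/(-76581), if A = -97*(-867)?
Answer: 28033/25527 ≈ 1.0982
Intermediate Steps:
A = 84099
-A/(-76581) = -84099/(-76581) = -84099*(-1)/76581 = -1*(-28033/25527) = 28033/25527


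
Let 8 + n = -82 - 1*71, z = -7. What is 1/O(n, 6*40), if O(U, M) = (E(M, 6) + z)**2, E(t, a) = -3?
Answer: 1/100 ≈ 0.010000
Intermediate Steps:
n = -161 (n = -8 + (-82 - 1*71) = -8 + (-82 - 71) = -8 - 153 = -161)
O(U, M) = 100 (O(U, M) = (-3 - 7)**2 = (-10)**2 = 100)
1/O(n, 6*40) = 1/100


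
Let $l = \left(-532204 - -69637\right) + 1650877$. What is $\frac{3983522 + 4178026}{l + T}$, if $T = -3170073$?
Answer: $- \frac{8161548}{1981763} \approx -4.1183$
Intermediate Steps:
$l = 1188310$ ($l = \left(-532204 + \left(69875 - 238\right)\right) + 1650877 = \left(-532204 + 69637\right) + 1650877 = -462567 + 1650877 = 1188310$)
$\frac{3983522 + 4178026}{l + T} = \frac{3983522 + 4178026}{1188310 - 3170073} = \frac{8161548}{-1981763} = 8161548 \left(- \frac{1}{1981763}\right) = - \frac{8161548}{1981763}$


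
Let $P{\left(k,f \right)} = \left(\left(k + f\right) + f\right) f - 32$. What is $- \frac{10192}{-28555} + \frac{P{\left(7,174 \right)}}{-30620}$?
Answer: $- \frac{29016991}{17487082} \approx -1.6593$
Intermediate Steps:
$P{\left(k,f \right)} = -32 + f \left(k + 2 f\right)$ ($P{\left(k,f \right)} = \left(\left(f + k\right) + f\right) f - 32 = \left(k + 2 f\right) f - 32 = f \left(k + 2 f\right) - 32 = -32 + f \left(k + 2 f\right)$)
$- \frac{10192}{-28555} + \frac{P{\left(7,174 \right)}}{-30620} = - \frac{10192}{-28555} + \frac{-32 + 2 \cdot 174^{2} + 174 \cdot 7}{-30620} = \left(-10192\right) \left(- \frac{1}{28555}\right) + \left(-32 + 2 \cdot 30276 + 1218\right) \left(- \frac{1}{30620}\right) = \frac{10192}{28555} + \left(-32 + 60552 + 1218\right) \left(- \frac{1}{30620}\right) = \frac{10192}{28555} + 61738 \left(- \frac{1}{30620}\right) = \frac{10192}{28555} - \frac{30869}{15310} = - \frac{29016991}{17487082}$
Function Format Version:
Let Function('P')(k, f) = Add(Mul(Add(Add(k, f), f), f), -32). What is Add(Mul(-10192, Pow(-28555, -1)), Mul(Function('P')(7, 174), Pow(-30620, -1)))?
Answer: Rational(-29016991, 17487082) ≈ -1.6593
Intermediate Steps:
Function('P')(k, f) = Add(-32, Mul(f, Add(k, Mul(2, f)))) (Function('P')(k, f) = Add(Mul(Add(Add(f, k), f), f), -32) = Add(Mul(Add(k, Mul(2, f)), f), -32) = Add(Mul(f, Add(k, Mul(2, f))), -32) = Add(-32, Mul(f, Add(k, Mul(2, f)))))
Add(Mul(-10192, Pow(-28555, -1)), Mul(Function('P')(7, 174), Pow(-30620, -1))) = Add(Mul(-10192, Pow(-28555, -1)), Mul(Add(-32, Mul(2, Pow(174, 2)), Mul(174, 7)), Pow(-30620, -1))) = Add(Mul(-10192, Rational(-1, 28555)), Mul(Add(-32, Mul(2, 30276), 1218), Rational(-1, 30620))) = Add(Rational(10192, 28555), Mul(Add(-32, 60552, 1218), Rational(-1, 30620))) = Add(Rational(10192, 28555), Mul(61738, Rational(-1, 30620))) = Add(Rational(10192, 28555), Rational(-30869, 15310)) = Rational(-29016991, 17487082)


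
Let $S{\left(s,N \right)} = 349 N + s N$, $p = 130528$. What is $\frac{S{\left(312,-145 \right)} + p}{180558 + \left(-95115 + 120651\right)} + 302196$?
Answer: $\frac{20760272369}{68698} \approx 3.022 \cdot 10^{5}$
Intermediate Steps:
$S{\left(s,N \right)} = 349 N + N s$
$\frac{S{\left(312,-145 \right)} + p}{180558 + \left(-95115 + 120651\right)} + 302196 = \frac{- 145 \left(349 + 312\right) + 130528}{180558 + \left(-95115 + 120651\right)} + 302196 = \frac{\left(-145\right) 661 + 130528}{180558 + 25536} + 302196 = \frac{-95845 + 130528}{206094} + 302196 = 34683 \cdot \frac{1}{206094} + 302196 = \frac{11561}{68698} + 302196 = \frac{20760272369}{68698}$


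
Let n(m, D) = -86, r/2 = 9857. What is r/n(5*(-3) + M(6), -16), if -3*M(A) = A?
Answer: -9857/43 ≈ -229.23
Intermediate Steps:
r = 19714 (r = 2*9857 = 19714)
M(A) = -A/3
r/n(5*(-3) + M(6), -16) = 19714/(-86) = 19714*(-1/86) = -9857/43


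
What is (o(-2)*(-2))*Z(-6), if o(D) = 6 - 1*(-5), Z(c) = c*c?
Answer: -792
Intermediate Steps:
Z(c) = c²
o(D) = 11 (o(D) = 6 + 5 = 11)
(o(-2)*(-2))*Z(-6) = (11*(-2))*(-6)² = -22*36 = -792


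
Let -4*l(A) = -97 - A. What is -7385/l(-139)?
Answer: 2110/3 ≈ 703.33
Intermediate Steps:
l(A) = 97/4 + A/4 (l(A) = -(-97 - A)/4 = 97/4 + A/4)
-7385/l(-139) = -7385/(97/4 + (¼)*(-139)) = -7385/(97/4 - 139/4) = -7385/(-21/2) = -7385*(-2/21) = 2110/3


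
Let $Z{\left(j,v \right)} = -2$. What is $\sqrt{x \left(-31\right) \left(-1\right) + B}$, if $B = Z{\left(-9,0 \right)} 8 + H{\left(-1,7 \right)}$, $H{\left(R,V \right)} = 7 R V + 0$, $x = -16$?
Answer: $i \sqrt{561} \approx 23.685 i$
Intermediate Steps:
$H{\left(R,V \right)} = 7 R V$ ($H{\left(R,V \right)} = 7 R V + 0 = 7 R V$)
$B = -65$ ($B = \left(-2\right) 8 + 7 \left(-1\right) 7 = -16 - 49 = -65$)
$\sqrt{x \left(-31\right) \left(-1\right) + B} = \sqrt{\left(-16\right) \left(-31\right) \left(-1\right) - 65} = \sqrt{496 \left(-1\right) - 65} = \sqrt{-496 - 65} = \sqrt{-561} = i \sqrt{561}$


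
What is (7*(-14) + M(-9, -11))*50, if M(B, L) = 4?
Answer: -4700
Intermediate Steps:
(7*(-14) + M(-9, -11))*50 = (7*(-14) + 4)*50 = (-98 + 4)*50 = -94*50 = -4700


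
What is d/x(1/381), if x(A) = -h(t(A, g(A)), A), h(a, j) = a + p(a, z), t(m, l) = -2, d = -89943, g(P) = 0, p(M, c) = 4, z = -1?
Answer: 89943/2 ≈ 44972.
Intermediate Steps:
h(a, j) = 4 + a (h(a, j) = a + 4 = 4 + a)
x(A) = -2 (x(A) = -(4 - 2) = -1*2 = -2)
d/x(1/381) = -89943/(-2) = -89943*(-½) = 89943/2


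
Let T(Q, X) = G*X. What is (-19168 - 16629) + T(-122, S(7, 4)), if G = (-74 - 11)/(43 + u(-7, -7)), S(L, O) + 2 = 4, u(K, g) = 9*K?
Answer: -71577/2 ≈ -35789.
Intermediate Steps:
S(L, O) = 2 (S(L, O) = -2 + 4 = 2)
G = 17/4 (G = (-74 - 11)/(43 + 9*(-7)) = -85/(43 - 63) = -85/(-20) = -85*(-1/20) = 17/4 ≈ 4.2500)
T(Q, X) = 17*X/4
(-19168 - 16629) + T(-122, S(7, 4)) = (-19168 - 16629) + (17/4)*2 = -35797 + 17/2 = -71577/2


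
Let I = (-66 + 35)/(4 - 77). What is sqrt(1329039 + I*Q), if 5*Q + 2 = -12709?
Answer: sqrt(176917395810)/365 ≈ 1152.4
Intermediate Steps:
Q = -12711/5 (Q = -2/5 + (1/5)*(-12709) = -2/5 - 12709/5 = -12711/5 ≈ -2542.2)
I = 31/73 (I = -31/(-73) = -31*(-1/73) = 31/73 ≈ 0.42466)
sqrt(1329039 + I*Q) = sqrt(1329039 + (31/73)*(-12711/5)) = sqrt(1329039 - 394041/365) = sqrt(484705194/365) = sqrt(176917395810)/365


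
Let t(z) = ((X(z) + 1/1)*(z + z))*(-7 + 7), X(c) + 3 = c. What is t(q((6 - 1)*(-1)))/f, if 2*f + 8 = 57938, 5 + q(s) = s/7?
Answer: 0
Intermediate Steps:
q(s) = -5 + s/7
f = 28965 (f = -4 + (½)*57938 = -4 + 28969 = 28965)
X(c) = -3 + c
t(z) = 0 (t(z) = (((-3 + z) + 1/1)*(z + z))*(-7 + 7) = (((-3 + z) + 1)*(2*z))*0 = ((-2 + z)*(2*z))*0 = (2*z*(-2 + z))*0 = 0)
t(q((6 - 1)*(-1)))/f = 0/28965 = 0*(1/28965) = 0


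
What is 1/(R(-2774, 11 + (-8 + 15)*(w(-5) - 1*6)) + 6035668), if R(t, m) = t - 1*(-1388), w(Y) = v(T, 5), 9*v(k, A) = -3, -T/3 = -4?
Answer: 1/6034282 ≈ 1.6572e-7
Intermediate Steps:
T = 12 (T = -3*(-4) = 12)
v(k, A) = -⅓ (v(k, A) = (⅑)*(-3) = -⅓)
w(Y) = -⅓
R(t, m) = 1388 + t (R(t, m) = t + 1388 = 1388 + t)
1/(R(-2774, 11 + (-8 + 15)*(w(-5) - 1*6)) + 6035668) = 1/((1388 - 2774) + 6035668) = 1/(-1386 + 6035668) = 1/6034282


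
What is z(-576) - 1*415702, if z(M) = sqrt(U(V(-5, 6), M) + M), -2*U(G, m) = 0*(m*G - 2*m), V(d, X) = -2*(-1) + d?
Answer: -415702 + 24*I ≈ -4.157e+5 + 24.0*I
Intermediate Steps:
V(d, X) = 2 + d
U(G, m) = 0 (U(G, m) = -0*(m*G - 2*m) = -0*(G*m - 2*m) = -0*(-2*m + G*m) = -1/2*0 = 0)
z(M) = sqrt(M) (z(M) = sqrt(0 + M) = sqrt(M))
z(-576) - 1*415702 = sqrt(-576) - 1*415702 = 24*I - 415702 = -415702 + 24*I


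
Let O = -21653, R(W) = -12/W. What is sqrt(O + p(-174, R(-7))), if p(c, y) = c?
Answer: I*sqrt(21827) ≈ 147.74*I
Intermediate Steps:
sqrt(O + p(-174, R(-7))) = sqrt(-21653 - 174) = sqrt(-21827) = I*sqrt(21827)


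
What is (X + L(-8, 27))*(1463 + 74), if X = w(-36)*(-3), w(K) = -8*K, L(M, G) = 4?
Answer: -1321820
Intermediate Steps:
X = -864 (X = -8*(-36)*(-3) = 288*(-3) = -864)
(X + L(-8, 27))*(1463 + 74) = (-864 + 4)*(1463 + 74) = -860*1537 = -1321820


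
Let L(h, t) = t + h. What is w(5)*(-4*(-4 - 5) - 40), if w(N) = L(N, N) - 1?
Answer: -36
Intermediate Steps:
L(h, t) = h + t
w(N) = -1 + 2*N (w(N) = (N + N) - 1 = 2*N - 1 = -1 + 2*N)
w(5)*(-4*(-4 - 5) - 40) = (-1 + 2*5)*(-4*(-4 - 5) - 40) = (-1 + 10)*(-4*(-9) - 40) = 9*(36 - 40) = 9*(-4) = -36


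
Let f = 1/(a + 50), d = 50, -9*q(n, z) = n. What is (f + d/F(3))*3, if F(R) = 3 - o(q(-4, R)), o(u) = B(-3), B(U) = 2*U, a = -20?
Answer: 503/30 ≈ 16.767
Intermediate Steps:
q(n, z) = -n/9
o(u) = -6 (o(u) = 2*(-3) = -6)
F(R) = 9 (F(R) = 3 - 1*(-6) = 3 + 6 = 9)
f = 1/30 (f = 1/(-20 + 50) = 1/30 ≈ 0.033333)
(f + d/F(3))*3 = (1/30 + 50/9)*3 = (503/90)*3 = 503/30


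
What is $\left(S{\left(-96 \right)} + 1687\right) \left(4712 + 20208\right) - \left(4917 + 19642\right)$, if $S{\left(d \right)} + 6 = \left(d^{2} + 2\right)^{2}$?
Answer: $2117532244041$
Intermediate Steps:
$S{\left(d \right)} = -6 + \left(2 + d^{2}\right)^{2}$ ($S{\left(d \right)} = -6 + \left(d^{2} + 2\right)^{2} = -6 + \left(2 + d^{2}\right)^{2}$)
$\left(S{\left(-96 \right)} + 1687\right) \left(4712 + 20208\right) - \left(4917 + 19642\right) = \left(\left(-6 + \left(2 + \left(-96\right)^{2}\right)^{2}\right) + 1687\right) \left(4712 + 20208\right) - \left(4917 + 19642\right) = \left(\left(-6 + \left(2 + 9216\right)^{2}\right) + 1687\right) 24920 - 24559 = \left(\left(-6 + 9218^{2}\right) + 1687\right) 24920 - 24559 = \left(\left(-6 + 84971524\right) + 1687\right) 24920 - 24559 = \left(84971518 + 1687\right) 24920 - 24559 = 84973205 \cdot 24920 - 24559 = 2117532268600 - 24559 = 2117532244041$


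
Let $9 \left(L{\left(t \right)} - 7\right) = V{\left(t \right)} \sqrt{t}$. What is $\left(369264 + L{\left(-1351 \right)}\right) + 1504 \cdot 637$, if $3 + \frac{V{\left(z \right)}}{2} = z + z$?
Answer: $1327319 - \frac{5410 i \sqrt{1351}}{9} \approx 1.3273 \cdot 10^{6} - 22094.0 i$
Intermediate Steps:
$V{\left(z \right)} = -6 + 4 z$ ($V{\left(z \right)} = -6 + 2 \left(z + z\right) = -6 + 2 \cdot 2 z = -6 + 4 z$)
$L{\left(t \right)} = 7 + \frac{\sqrt{t} \left(-6 + 4 t\right)}{9}$ ($L{\left(t \right)} = 7 + \frac{\left(-6 + 4 t\right) \sqrt{t}}{9} = 7 + \frac{\sqrt{t} \left(-6 + 4 t\right)}{9}$)
$\left(369264 + L{\left(-1351 \right)}\right) + 1504 \cdot 637 = \left(369264 + \left(7 + \frac{2 \sqrt{-1351} \left(-3 + 2 \left(-1351\right)\right)}{9}\right)\right) + 1504 \cdot 637 = \left(369264 + \left(7 + \frac{2 i \sqrt{1351} \left(-3 - 2702\right)}{9}\right)\right) + 958048 = \left(369264 + \left(7 + \frac{2}{9} i \sqrt{1351} \left(-2705\right)\right)\right) + 958048 = \left(369264 + \left(7 - \frac{5410 i \sqrt{1351}}{9}\right)\right) + 958048 = \left(369271 - \frac{5410 i \sqrt{1351}}{9}\right) + 958048 = 1327319 - \frac{5410 i \sqrt{1351}}{9}$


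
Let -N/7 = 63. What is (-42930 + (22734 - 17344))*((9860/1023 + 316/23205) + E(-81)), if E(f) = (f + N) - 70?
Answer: 34597351299232/1582581 ≈ 2.1861e+7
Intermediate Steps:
N = -441 (N = -7*63 = -441)
E(f) = -511 + f (E(f) = (f - 441) - 70 = (-441 + f) - 70 = -511 + f)
(-42930 + (22734 - 17344))*((9860/1023 + 316/23205) + E(-81)) = (-42930 + (22734 - 17344))*((9860/1023 + 316/23205) + (-511 - 81)) = (-42930 + 5390)*((9860*(1/1023) + 316*(1/23205)) - 592) = -37540*((9860/1023 + 316/23205) - 592) = -37540*(76374856/7912905 - 592) = -37540*(-4608064904/7912905) = 34597351299232/1582581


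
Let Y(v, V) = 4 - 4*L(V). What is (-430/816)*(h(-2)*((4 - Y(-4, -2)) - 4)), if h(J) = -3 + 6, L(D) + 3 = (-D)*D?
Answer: 860/17 ≈ 50.588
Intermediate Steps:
L(D) = -3 - D² (L(D) = -3 + (-D)*D = -3 - D²)
Y(v, V) = 16 + 4*V² (Y(v, V) = 4 - 4*(-3 - V²) = 4 + (12 + 4*V²) = 16 + 4*V²)
h(J) = 3
(-430/816)*(h(-2)*((4 - Y(-4, -2)) - 4)) = (-430/816)*(3*((4 - (16 + 4*(-2)²)) - 4)) = (-430*1/816)*(3*((4 - (16 + 4*4)) - 4)) = -215*((4 - (16 + 16)) - 4)/136 = -215*((4 - 1*32) - 4)/136 = -215*((4 - 32) - 4)/136 = -215*(-28 - 4)/136 = -215*(-32)/136 = -215/408*(-96) = 860/17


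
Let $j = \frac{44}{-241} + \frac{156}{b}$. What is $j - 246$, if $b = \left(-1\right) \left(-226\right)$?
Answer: $- \frac{6685492}{27233} \approx -245.49$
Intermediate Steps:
$b = 226$
$j = \frac{13826}{27233}$ ($j = \frac{44}{-241} + \frac{156}{226} = 44 \left(- \frac{1}{241}\right) + 156 \cdot \frac{1}{226} = - \frac{44}{241} + \frac{78}{113} = \frac{13826}{27233} \approx 0.50769$)
$j - 246 = \frac{13826}{27233} - 246 = - \frac{6685492}{27233}$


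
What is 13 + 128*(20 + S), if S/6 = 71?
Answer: 57101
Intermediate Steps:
S = 426 (S = 6*71 = 426)
13 + 128*(20 + S) = 13 + 128*(20 + 426) = 13 + 128*446 = 13 + 57088 = 57101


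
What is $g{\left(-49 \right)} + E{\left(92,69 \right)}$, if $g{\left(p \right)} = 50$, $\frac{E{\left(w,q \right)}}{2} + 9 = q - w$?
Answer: $-14$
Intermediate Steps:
$E{\left(w,q \right)} = -18 - 2 w + 2 q$ ($E{\left(w,q \right)} = -18 + 2 \left(q - w\right) = -18 + \left(- 2 w + 2 q\right) = -18 - 2 w + 2 q$)
$g{\left(-49 \right)} + E{\left(92,69 \right)} = 50 - 64 = -14$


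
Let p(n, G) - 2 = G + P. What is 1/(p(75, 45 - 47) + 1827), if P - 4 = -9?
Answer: 1/1822 ≈ 0.00054885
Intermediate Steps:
P = -5 (P = 4 - 9 = -5)
p(n, G) = -3 + G (p(n, G) = 2 + (G - 5) = 2 + (-5 + G) = -3 + G)
1/(p(75, 45 - 47) + 1827) = 1/((-3 + (45 - 47)) + 1827) = 1/((-3 - 2) + 1827) = 1/(-5 + 1827) = 1/1822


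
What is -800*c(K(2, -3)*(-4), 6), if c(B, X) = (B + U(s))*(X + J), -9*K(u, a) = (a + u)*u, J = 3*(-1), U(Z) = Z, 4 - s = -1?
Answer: -29600/3 ≈ -9866.7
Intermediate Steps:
s = 5 (s = 4 - 1*(-1) = 4 + 1 = 5)
J = -3
K(u, a) = -u*(a + u)/9 (K(u, a) = -(a + u)*u/9 = -u*(a + u)/9)
c(B, X) = (-3 + X)*(5 + B) (c(B, X) = (B + 5)*(X - 3) = (5 + B)*(-3 + X) = (-3 + X)*(5 + B))
-800*c(K(2, -3)*(-4), 6) = -800*(-15 - 3*(-1/9*2*(-3 + 2))*(-4) + 5*6 + (-1/9*2*(-3 + 2)*(-4))*6) = -800*(-15 - 3*(-1/9*2*(-1))*(-4) + 30 + (-1/9*2*(-1)*(-4))*6) = -800*(-15 - 2*(-4)/3 + 30 + ((2/9)*(-4))*6) = -800*(-15 - 3*(-8/9) + 30 - 8/9*6) = -800*(-15 + 8/3 + 30 - 16/3) = -800*37/3 = -29600/3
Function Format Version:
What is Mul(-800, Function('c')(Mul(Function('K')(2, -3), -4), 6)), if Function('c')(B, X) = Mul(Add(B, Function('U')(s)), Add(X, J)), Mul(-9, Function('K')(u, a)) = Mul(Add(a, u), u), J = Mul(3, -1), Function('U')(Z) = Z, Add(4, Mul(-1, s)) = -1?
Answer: Rational(-29600, 3) ≈ -9866.7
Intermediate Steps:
s = 5 (s = Add(4, Mul(-1, -1)) = Add(4, 1) = 5)
J = -3
Function('K')(u, a) = Mul(Rational(-1, 9), u, Add(a, u)) (Function('K')(u, a) = Mul(Rational(-1, 9), Mul(Add(a, u), u)) = Mul(Rational(-1, 9), Mul(u, Add(a, u))) = Mul(Rational(-1, 9), u, Add(a, u)))
Function('c')(B, X) = Mul(Add(-3, X), Add(5, B)) (Function('c')(B, X) = Mul(Add(B, 5), Add(X, -3)) = Mul(Add(5, B), Add(-3, X)) = Mul(Add(-3, X), Add(5, B)))
Mul(-800, Function('c')(Mul(Function('K')(2, -3), -4), 6)) = Mul(-800, Add(-15, Mul(-3, Mul(Mul(Rational(-1, 9), 2, Add(-3, 2)), -4)), Mul(5, 6), Mul(Mul(Mul(Rational(-1, 9), 2, Add(-3, 2)), -4), 6))) = Mul(-800, Add(-15, Mul(-3, Mul(Mul(Rational(-1, 9), 2, -1), -4)), 30, Mul(Mul(Mul(Rational(-1, 9), 2, -1), -4), 6))) = Mul(-800, Add(-15, Mul(-3, Mul(Rational(2, 9), -4)), 30, Mul(Mul(Rational(2, 9), -4), 6))) = Mul(-800, Add(-15, Mul(-3, Rational(-8, 9)), 30, Mul(Rational(-8, 9), 6))) = Mul(-800, Add(-15, Rational(8, 3), 30, Rational(-16, 3))) = Mul(-800, Rational(37, 3)) = Rational(-29600, 3)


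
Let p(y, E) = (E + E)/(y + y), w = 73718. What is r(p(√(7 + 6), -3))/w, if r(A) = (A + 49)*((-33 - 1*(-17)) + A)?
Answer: -10183/958334 - 99*√13/958334 ≈ -0.010998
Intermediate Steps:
p(y, E) = E/y (p(y, E) = (2*E)/((2*y)) = (2*E)*(1/(2*y)) = E/y)
r(A) = (-16 + A)*(49 + A) (r(A) = (49 + A)*((-33 + 17) + A) = (49 + A)*(-16 + A) = (-16 + A)*(49 + A))
r(p(√(7 + 6), -3))/w = (-784 + (-3/√(7 + 6))² + 33*(-3/√(7 + 6)))/73718 = (-784 + (-3*√13/13)² + 33*(-3*√13/13))*(1/73718) = (-784 + 9/13 - 99*√13/13)*(1/73718) = (-10183/13 - 99*√13/13)*(1/73718) = -10183/958334 - 99*√13/958334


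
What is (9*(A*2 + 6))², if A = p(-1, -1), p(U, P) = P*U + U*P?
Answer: 8100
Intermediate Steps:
p(U, P) = 2*P*U (p(U, P) = P*U + P*U = 2*P*U)
A = 2 (A = 2*(-1)*(-1) = 2)
(9*(A*2 + 6))² = (9*(2*2 + 6))² = (9*(4 + 6))² = (9*10)² = 90² = 8100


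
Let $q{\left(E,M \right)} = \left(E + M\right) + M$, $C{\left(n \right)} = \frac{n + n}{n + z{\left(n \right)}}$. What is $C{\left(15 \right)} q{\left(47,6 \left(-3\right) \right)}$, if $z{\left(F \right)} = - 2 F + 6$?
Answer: $- \frac{110}{3} \approx -36.667$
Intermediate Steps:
$z{\left(F \right)} = 6 - 2 F$
$C{\left(n \right)} = \frac{2 n}{6 - n}$ ($C{\left(n \right)} = \frac{n + n}{n - \left(-6 + 2 n\right)} = \frac{2 n}{6 - n}$)
$q{\left(E,M \right)} = E + 2 M$
$C{\left(15 \right)} q{\left(47,6 \left(-3\right) \right)} = 2 \cdot 15 \frac{1}{6 - 15} \left(47 + 2 \cdot 6 \left(-3\right)\right) = 2 \cdot 15 \frac{1}{6 - 15} \left(47 + 2 \left(-18\right)\right) = 2 \cdot 15 \frac{1}{-9} \left(47 - 36\right) = 2 \cdot 15 \left(- \frac{1}{9}\right) 11 = \left(- \frac{10}{3}\right) 11 = - \frac{110}{3}$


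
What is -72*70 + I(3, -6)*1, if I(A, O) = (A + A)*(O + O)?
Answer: -5112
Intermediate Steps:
I(A, O) = 4*A*O (I(A, O) = (2*A)*(2*O) = 4*A*O)
-72*70 + I(3, -6)*1 = -72*70 + (4*3*(-6))*1 = -5040 - 72*1 = -5040 - 72 = -5112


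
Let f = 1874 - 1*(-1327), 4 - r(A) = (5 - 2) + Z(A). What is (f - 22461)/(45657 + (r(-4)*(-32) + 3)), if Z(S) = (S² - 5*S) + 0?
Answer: -963/2339 ≈ -0.41171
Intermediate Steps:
Z(S) = S² - 5*S
r(A) = 1 - A*(-5 + A) (r(A) = 4 - ((5 - 2) + A*(-5 + A)) = 4 - (3 + A*(-5 + A)) = 4 + (-3 - A*(-5 + A)) = 1 - A*(-5 + A))
f = 3201 (f = 1874 + 1327 = 3201)
(f - 22461)/(45657 + (r(-4)*(-32) + 3)) = (3201 - 22461)/(45657 + ((1 - 1*(-4)*(-5 - 4))*(-32) + 3)) = -19260/(45657 + ((1 - 1*(-4)*(-9))*(-32) + 3)) = -19260/(45657 + ((1 - 36)*(-32) + 3)) = -19260/(45657 + (-35*(-32) + 3)) = -19260/(45657 + (1120 + 3)) = -19260/(45657 + 1123) = -19260/46780 = -19260*1/46780 = -963/2339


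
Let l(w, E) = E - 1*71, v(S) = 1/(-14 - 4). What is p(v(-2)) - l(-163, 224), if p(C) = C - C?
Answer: -153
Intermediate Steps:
v(S) = -1/18 (v(S) = 1/(-18) = -1/18)
p(C) = 0
l(w, E) = -71 + E (l(w, E) = E - 71 = -71 + E)
p(v(-2)) - l(-163, 224) = 0 - (-71 + 224) = 0 - 1*153 = 0 - 153 = -153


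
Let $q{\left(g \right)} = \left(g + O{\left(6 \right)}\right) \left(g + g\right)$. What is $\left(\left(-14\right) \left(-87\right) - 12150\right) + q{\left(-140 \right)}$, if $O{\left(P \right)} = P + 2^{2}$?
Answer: $25468$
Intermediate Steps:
$O{\left(P \right)} = 4 + P$ ($O{\left(P \right)} = P + 4 = 4 + P$)
$q{\left(g \right)} = 2 g \left(10 + g\right)$ ($q{\left(g \right)} = \left(g + \left(4 + 6\right)\right) \left(g + g\right) = \left(g + 10\right) 2 g = \left(10 + g\right) 2 g = 2 g \left(10 + g\right)$)
$\left(\left(-14\right) \left(-87\right) - 12150\right) + q{\left(-140 \right)} = \left(\left(-14\right) \left(-87\right) - 12150\right) + 2 \left(-140\right) \left(10 - 140\right) = \left(1218 - 12150\right) + 2 \left(-140\right) \left(-130\right) = -10932 + 36400 = 25468$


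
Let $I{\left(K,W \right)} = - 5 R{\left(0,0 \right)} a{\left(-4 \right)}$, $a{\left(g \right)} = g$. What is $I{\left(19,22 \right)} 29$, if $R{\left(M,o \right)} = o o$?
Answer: $0$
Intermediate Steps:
$R{\left(M,o \right)} = o^{2}$
$I{\left(K,W \right)} = 0$ ($I{\left(K,W \right)} = - 5 \cdot 0^{2} \left(-4\right) = \left(-5\right) 0 \left(-4\right) = 0 \left(-4\right) = 0$)
$I{\left(19,22 \right)} 29 = 0 \cdot 29 = 0$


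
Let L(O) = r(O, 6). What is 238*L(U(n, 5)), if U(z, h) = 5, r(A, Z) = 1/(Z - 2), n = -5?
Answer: 119/2 ≈ 59.500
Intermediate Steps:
r(A, Z) = 1/(-2 + Z)
L(O) = ¼ (L(O) = 1/(-2 + 6) = 1/4 = ¼)
238*L(U(n, 5)) = 238*(¼) = 119/2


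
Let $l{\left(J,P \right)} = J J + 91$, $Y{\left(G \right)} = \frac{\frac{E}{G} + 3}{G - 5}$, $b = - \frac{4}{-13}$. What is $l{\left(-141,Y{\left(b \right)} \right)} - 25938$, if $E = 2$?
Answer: $-5966$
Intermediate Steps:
$b = \frac{4}{13}$ ($b = \left(-4\right) \left(- \frac{1}{13}\right) = \frac{4}{13} \approx 0.30769$)
$Y{\left(G \right)} = \frac{3 + \frac{2}{G}}{-5 + G}$ ($Y{\left(G \right)} = \frac{\frac{2}{G} + 3}{G - 5} = \frac{3 + \frac{2}{G}}{-5 + G}$)
$l{\left(J,P \right)} = 91 + J^{2}$ ($l{\left(J,P \right)} = J^{2} + 91 = 91 + J^{2}$)
$l{\left(-141,Y{\left(b \right)} \right)} - 25938 = \left(91 + \left(-141\right)^{2}\right) - 25938 = \left(91 + 19881\right) - 25938 = 19972 - 25938 = -5966$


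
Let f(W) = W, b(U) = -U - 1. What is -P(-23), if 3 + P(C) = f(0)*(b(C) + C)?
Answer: 3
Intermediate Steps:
b(U) = -1 - U
P(C) = -3 (P(C) = -3 + 0*((-1 - C) + C) = -3 + 0*(-1) = -3 + 0 = -3)
-P(-23) = -1*(-3) = 3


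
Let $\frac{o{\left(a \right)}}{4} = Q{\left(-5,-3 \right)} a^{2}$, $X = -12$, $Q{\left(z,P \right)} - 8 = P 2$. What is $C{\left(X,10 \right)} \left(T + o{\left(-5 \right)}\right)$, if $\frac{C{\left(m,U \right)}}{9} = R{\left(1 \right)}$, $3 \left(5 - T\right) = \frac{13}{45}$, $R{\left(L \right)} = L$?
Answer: $\frac{27662}{15} \approx 1844.1$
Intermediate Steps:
$Q{\left(z,P \right)} = 8 + 2 P$ ($Q{\left(z,P \right)} = 8 + P 2 = 8 + 2 P$)
$T = \frac{662}{135}$ ($T = 5 - \frac{13 \cdot \frac{1}{45}}{3} = 5 - \frac{13}{135} = \frac{662}{135} \approx 4.9037$)
$C{\left(m,U \right)} = 9$ ($C{\left(m,U \right)} = 9 \cdot 1 = 9$)
$o{\left(a \right)} = 8 a^{2}$ ($o{\left(a \right)} = 4 \left(8 + 2 \left(-3\right)\right) a^{2} = 4 \left(8 - 6\right) a^{2} = 4 \cdot 2 a^{2} = 8 a^{2}$)
$C{\left(X,10 \right)} \left(T + o{\left(-5 \right)}\right) = 9 \left(\frac{662}{135} + 8 \left(-5\right)^{2}\right) = 9 \left(\frac{662}{135} + 8 \cdot 25\right) = 9 \left(\frac{662}{135} + 200\right) = 9 \cdot \frac{27662}{135} = \frac{27662}{15}$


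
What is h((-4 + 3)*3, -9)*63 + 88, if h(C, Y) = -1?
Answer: 25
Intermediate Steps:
h((-4 + 3)*3, -9)*63 + 88 = -1*63 + 88 = -63 + 88 = 25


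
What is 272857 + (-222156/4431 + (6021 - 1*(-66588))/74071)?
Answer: 29845960218820/109402867 ≈ 2.7281e+5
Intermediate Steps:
272857 + (-222156/4431 + (6021 - 1*(-66588))/74071) = 272857 + (-222156*1/4431 + (6021 + 66588)*(1/74071)) = 272857 + (-74052/1477 + 72609*(1/74071)) = 272857 + (-74052/1477 + 72609/74071) = 272857 - 5377862199/109402867 = 29845960218820/109402867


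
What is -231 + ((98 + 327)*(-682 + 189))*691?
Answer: -144782006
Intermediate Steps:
-231 + ((98 + 327)*(-682 + 189))*691 = -231 + (425*(-493))*691 = -231 - 209525*691 = -231 - 144781775 = -144782006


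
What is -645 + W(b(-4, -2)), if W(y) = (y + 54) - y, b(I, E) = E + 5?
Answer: -591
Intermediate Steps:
b(I, E) = 5 + E
W(y) = 54 (W(y) = (54 + y) - y = 54)
-645 + W(b(-4, -2)) = -645 + 54 = -591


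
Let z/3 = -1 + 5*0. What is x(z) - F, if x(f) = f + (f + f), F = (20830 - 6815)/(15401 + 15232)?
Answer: -289712/30633 ≈ -9.4575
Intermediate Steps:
F = 14015/30633 ≈ 0.45751
z = -3 (z = 3*(-1 + 5*0) = 3*(-1 + 0) = 3*(-1) = -3)
x(f) = 3*f (x(f) = f + 2*f = 3*f)
x(z) - F = 3*(-3) - 1*14015/30633 = -9 - 14015/30633 = -289712/30633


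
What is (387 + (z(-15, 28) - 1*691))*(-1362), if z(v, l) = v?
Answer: 434478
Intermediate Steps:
(387 + (z(-15, 28) - 1*691))*(-1362) = (387 + (-15 - 1*691))*(-1362) = (387 + (-15 - 691))*(-1362) = (387 - 706)*(-1362) = -319*(-1362) = 434478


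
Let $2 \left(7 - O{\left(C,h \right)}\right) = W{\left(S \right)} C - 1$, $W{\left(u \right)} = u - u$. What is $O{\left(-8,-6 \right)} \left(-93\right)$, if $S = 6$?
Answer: $- \frac{1395}{2} \approx -697.5$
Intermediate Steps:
$W{\left(u \right)} = 0$
$O{\left(C,h \right)} = \frac{15}{2}$ ($O{\left(C,h \right)} = 7 - \frac{0 C - 1}{2} = 7 - \frac{0 - 1}{2} = 7 - - \frac{1}{2} = 7 + \frac{1}{2} = \frac{15}{2}$)
$O{\left(-8,-6 \right)} \left(-93\right) = \frac{15}{2} \left(-93\right) = - \frac{1395}{2}$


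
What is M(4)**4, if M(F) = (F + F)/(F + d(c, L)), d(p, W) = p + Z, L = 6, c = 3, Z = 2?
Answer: 4096/6561 ≈ 0.62430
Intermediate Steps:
d(p, W) = 2 + p (d(p, W) = p + 2 = 2 + p)
M(F) = 2*F/(5 + F) (M(F) = (F + F)/(F + (2 + 3)) = (2*F)/(F + 5) = (2*F)/(5 + F) = 2*F/(5 + F))
M(4)**4 = (2*4/(5 + 4))**4 = (2*4/9)**4 = (2*4*(1/9))**4 = (8/9)**4 = 4096/6561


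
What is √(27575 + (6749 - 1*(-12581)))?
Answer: √46905 ≈ 216.58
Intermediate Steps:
√(27575 + (6749 - 1*(-12581))) = √(27575 + (6749 + 12581)) = √(27575 + 19330) = √46905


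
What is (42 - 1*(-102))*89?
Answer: 12816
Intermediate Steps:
(42 - 1*(-102))*89 = (42 + 102)*89 = 144*89 = 12816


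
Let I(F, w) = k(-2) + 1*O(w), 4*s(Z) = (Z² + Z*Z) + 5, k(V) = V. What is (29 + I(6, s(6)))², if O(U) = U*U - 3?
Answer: 39853969/256 ≈ 1.5568e+5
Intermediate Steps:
s(Z) = 5/4 + Z²/2 (s(Z) = ((Z² + Z*Z) + 5)/4 = ((Z² + Z²) + 5)/4 = (2*Z² + 5)/4 = (5 + 2*Z²)/4 = 5/4 + Z²/2)
O(U) = -3 + U² (O(U) = U² - 3 = -3 + U²)
I(F, w) = -5 + w² (I(F, w) = -2 + 1*(-3 + w²) = -2 + (-3 + w²) = -5 + w²)
(29 + I(6, s(6)))² = (29 + (-5 + (5/4 + (½)*6²)²))² = (29 + (-5 + (5/4 + (½)*36)²))² = (29 + (-5 + (5/4 + 18)²))² = (29 + (-5 + (77/4)²))² = (29 + (-5 + 5929/16))² = (29 + 5849/16)² = (6313/16)² = 39853969/256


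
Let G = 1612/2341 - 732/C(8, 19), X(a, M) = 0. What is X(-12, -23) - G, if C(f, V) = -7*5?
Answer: -1770032/81935 ≈ -21.603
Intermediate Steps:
C(f, V) = -35
G = 1770032/81935 (G = 1612/2341 - 732/(-35) = 1612*(1/2341) - 732*(-1/35) = 1612/2341 + 732/35 = 1770032/81935 ≈ 21.603)
X(-12, -23) - G = 0 - 1*1770032/81935 = 0 - 1770032/81935 = -1770032/81935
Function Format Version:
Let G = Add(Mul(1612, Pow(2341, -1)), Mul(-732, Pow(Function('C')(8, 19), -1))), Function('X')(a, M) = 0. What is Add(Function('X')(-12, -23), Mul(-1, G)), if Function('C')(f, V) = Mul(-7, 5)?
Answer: Rational(-1770032, 81935) ≈ -21.603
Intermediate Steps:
Function('C')(f, V) = -35
G = Rational(1770032, 81935) (G = Add(Mul(1612, Pow(2341, -1)), Mul(-732, Pow(-35, -1))) = Add(Mul(1612, Rational(1, 2341)), Mul(-732, Rational(-1, 35))) = Add(Rational(1612, 2341), Rational(732, 35)) = Rational(1770032, 81935) ≈ 21.603)
Add(Function('X')(-12, -23), Mul(-1, G)) = Add(0, Mul(-1, Rational(1770032, 81935))) = Add(0, Rational(-1770032, 81935)) = Rational(-1770032, 81935)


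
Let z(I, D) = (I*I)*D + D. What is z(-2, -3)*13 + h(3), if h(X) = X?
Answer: -192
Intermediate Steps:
z(I, D) = D + D*I**2 (z(I, D) = I**2*D + D = D*I**2 + D = D + D*I**2)
z(-2, -3)*13 + h(3) = -3*(1 + (-2)**2)*13 + 3 = -3*(1 + 4)*13 + 3 = -3*5*13 + 3 = -15*13 + 3 = -195 + 3 = -192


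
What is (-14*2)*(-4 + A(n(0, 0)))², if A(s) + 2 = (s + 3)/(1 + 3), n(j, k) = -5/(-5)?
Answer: -700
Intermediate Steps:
n(j, k) = 1 (n(j, k) = -5*(-⅕) = 1)
A(s) = -5/4 + s/4 (A(s) = -2 + (s + 3)/(1 + 3) = -2 + (3 + s)/4 = -2 + (3 + s)*(¼) = -2 + (¾ + s/4) = -5/4 + s/4)
(-14*2)*(-4 + A(n(0, 0)))² = (-14*2)*(-4 + (-5/4 + (¼)*1))² = -28*(-4 + (-5/4 + ¼))² = -28*(-4 - 1)² = -28*(-5)² = -28*25 = -700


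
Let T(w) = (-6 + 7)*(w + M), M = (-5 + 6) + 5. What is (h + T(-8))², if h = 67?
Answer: 4225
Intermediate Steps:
M = 6 (M = 1 + 5 = 6)
T(w) = 6 + w (T(w) = (-6 + 7)*(w + 6) = 1*(6 + w) = 6 + w)
(h + T(-8))² = (67 + (6 - 8))² = (67 - 2)² = 65² = 4225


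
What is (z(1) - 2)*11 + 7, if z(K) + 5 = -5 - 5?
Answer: -180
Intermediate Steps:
z(K) = -15 (z(K) = -5 + (-5 - 5) = -5 - 10 = -15)
(z(1) - 2)*11 + 7 = (-15 - 2)*11 + 7 = -17*11 + 7 = -187 + 7 = -180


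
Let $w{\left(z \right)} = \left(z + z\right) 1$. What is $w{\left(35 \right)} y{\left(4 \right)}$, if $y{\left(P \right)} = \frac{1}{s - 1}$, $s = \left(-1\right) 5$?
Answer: $- \frac{35}{3} \approx -11.667$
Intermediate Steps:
$s = -5$
$w{\left(z \right)} = 2 z$ ($w{\left(z \right)} = 2 z 1 = 2 z$)
$y{\left(P \right)} = - \frac{1}{6}$ ($y{\left(P \right)} = \frac{1}{-5 - 1} = \frac{1}{-6} = - \frac{1}{6}$)
$w{\left(35 \right)} y{\left(4 \right)} = 2 \cdot 35 \left(- \frac{1}{6}\right) = 70 \left(- \frac{1}{6}\right) = - \frac{35}{3}$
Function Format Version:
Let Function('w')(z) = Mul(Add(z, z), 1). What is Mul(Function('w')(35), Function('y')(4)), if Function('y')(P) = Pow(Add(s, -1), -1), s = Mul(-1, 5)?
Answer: Rational(-35, 3) ≈ -11.667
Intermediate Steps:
s = -5
Function('w')(z) = Mul(2, z) (Function('w')(z) = Mul(Mul(2, z), 1) = Mul(2, z))
Function('y')(P) = Rational(-1, 6) (Function('y')(P) = Pow(Add(-5, -1), -1) = Pow(-6, -1) = Rational(-1, 6))
Mul(Function('w')(35), Function('y')(4)) = Mul(Mul(2, 35), Rational(-1, 6)) = Mul(70, Rational(-1, 6)) = Rational(-35, 3)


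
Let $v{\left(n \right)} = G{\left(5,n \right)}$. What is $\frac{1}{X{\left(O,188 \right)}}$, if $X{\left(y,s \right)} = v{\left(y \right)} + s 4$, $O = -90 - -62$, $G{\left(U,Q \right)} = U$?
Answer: $\frac{1}{757} \approx 0.001321$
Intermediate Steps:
$v{\left(n \right)} = 5$
$O = -28$ ($O = -90 + 62 = -28$)
$X{\left(y,s \right)} = 5 + 4 s$ ($X{\left(y,s \right)} = 5 + s 4 = 5 + 4 s$)
$\frac{1}{X{\left(O,188 \right)}} = \frac{1}{5 + 4 \cdot 188} = \frac{1}{5 + 752} = \frac{1}{757}$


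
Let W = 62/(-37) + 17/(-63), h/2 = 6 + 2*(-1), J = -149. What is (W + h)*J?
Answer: -2102837/2331 ≈ -902.12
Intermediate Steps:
h = 8 (h = 2*(6 + 2*(-1)) = 2*(6 - 2) = 2*4 = 8)
W = -4535/2331 (W = 62*(-1/37) + 17*(-1/63) = -62/37 - 17/63 = -4535/2331 ≈ -1.9455)
(W + h)*J = (-4535/2331 + 8)*(-149) = (14113/2331)*(-149) = -2102837/2331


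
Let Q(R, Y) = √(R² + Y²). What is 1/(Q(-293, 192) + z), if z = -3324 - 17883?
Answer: -21207/449614136 - 41*√73/449614136 ≈ -4.7946e-5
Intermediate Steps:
z = -21207
1/(Q(-293, 192) + z) = 1/(√((-293)² + 192²) - 21207) = 1/(√(85849 + 36864) - 21207) = 1/(√122713 - 21207) = 1/(41*√73 - 21207) = 1/(-21207 + 41*√73)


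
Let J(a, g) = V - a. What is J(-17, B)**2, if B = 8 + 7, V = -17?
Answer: 0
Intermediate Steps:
B = 15
J(a, g) = -17 - a
J(-17, B)**2 = (-17 - 1*(-17))**2 = (-17 + 17)**2 = 0**2 = 0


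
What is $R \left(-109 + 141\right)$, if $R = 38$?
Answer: $1216$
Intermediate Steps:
$R \left(-109 + 141\right) = 38 \left(-109 + 141\right) = 38 \cdot 32 = 1216$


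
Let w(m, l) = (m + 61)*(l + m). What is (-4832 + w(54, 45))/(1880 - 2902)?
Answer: -6553/1022 ≈ -6.4119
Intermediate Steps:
w(m, l) = (61 + m)*(l + m)
(-4832 + w(54, 45))/(1880 - 2902) = (-4832 + (54² + 61*45 + 61*54 + 45*54))/(1880 - 2902) = (-4832 + (2916 + 2745 + 3294 + 2430))/(-1022) = (-4832 + 11385)*(-1/1022) = 6553*(-1/1022) = -6553/1022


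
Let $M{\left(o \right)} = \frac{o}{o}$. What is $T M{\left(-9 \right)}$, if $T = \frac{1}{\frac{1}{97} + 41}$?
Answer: $\frac{97}{3978} \approx 0.024384$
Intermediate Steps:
$M{\left(o \right)} = 1$
$T = \frac{97}{3978}$ ($T = \frac{1}{\frac{1}{97} + 41} = \frac{1}{\frac{3978}{97}} = \frac{97}{3978} \approx 0.024384$)
$T M{\left(-9 \right)} = \frac{97}{3978} \cdot 1 = \frac{97}{3978}$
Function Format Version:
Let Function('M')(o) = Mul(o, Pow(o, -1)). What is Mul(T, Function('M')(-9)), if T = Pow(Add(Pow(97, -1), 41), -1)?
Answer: Rational(97, 3978) ≈ 0.024384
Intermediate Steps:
Function('M')(o) = 1
T = Rational(97, 3978) (T = Pow(Add(Rational(1, 97), 41), -1) = Pow(Rational(3978, 97), -1) = Rational(97, 3978) ≈ 0.024384)
Mul(T, Function('M')(-9)) = Mul(Rational(97, 3978), 1) = Rational(97, 3978)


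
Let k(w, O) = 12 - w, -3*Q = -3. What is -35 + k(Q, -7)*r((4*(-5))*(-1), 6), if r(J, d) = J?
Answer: 185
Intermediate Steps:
Q = 1 (Q = -⅓*(-3) = 1)
-35 + k(Q, -7)*r((4*(-5))*(-1), 6) = -35 + (12 - 1*1)*((4*(-5))*(-1)) = -35 + (12 - 1)*(-20*(-1)) = -35 + 11*20 = -35 + 220 = 185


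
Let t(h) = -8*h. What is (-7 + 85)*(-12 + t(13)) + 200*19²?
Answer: 63152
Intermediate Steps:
(-7 + 85)*(-12 + t(13)) + 200*19² = (-7 + 85)*(-12 - 8*13) + 200*19² = 78*(-12 - 104) + 200*361 = 78*(-116) + 72200 = -9048 + 72200 = 63152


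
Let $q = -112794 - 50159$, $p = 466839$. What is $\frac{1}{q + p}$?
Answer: $\frac{1}{303886} \approx 3.2907 \cdot 10^{-6}$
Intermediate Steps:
$q = -162953$ ($q = -112794 - 50159 = -162953$)
$\frac{1}{q + p} = \frac{1}{-162953 + 466839} = \frac{1}{303886}$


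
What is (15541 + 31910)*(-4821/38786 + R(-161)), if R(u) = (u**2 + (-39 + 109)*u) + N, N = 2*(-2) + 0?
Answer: 26956615155171/38786 ≈ 6.9501e+8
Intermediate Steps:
N = -4 (N = -4 + 0 = -4)
R(u) = -4 + u**2 + 70*u (R(u) = (u**2 + (-39 + 109)*u) - 4 = (u**2 + 70*u) - 4 = -4 + u**2 + 70*u)
(15541 + 31910)*(-4821/38786 + R(-161)) = (15541 + 31910)*(-4821/38786 + (-4 + (-161)**2 + 70*(-161))) = 47451*(-4821*1/38786 + (-4 + 25921 - 11270)) = 47451*(-4821/38786 + 14647) = 47451*(568093721/38786) = 26956615155171/38786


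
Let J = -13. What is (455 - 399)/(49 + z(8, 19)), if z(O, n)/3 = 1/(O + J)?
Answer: 140/121 ≈ 1.1570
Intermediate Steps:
z(O, n) = 3/(-13 + O) (z(O, n) = 3/(O - 13) = 3/(-13 + O))
(455 - 399)/(49 + z(8, 19)) = (455 - 399)/(49 + 3/(-13 + 8)) = 56/(49 + 3/(-5)) = 56/(49 + 3*(-1/5)) = 56/(49 - 3/5) = 56/(242/5) = 56*(5/242) = 140/121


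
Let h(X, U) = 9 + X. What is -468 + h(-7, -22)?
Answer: -466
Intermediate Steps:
-468 + h(-7, -22) = -468 + (9 - 7) = -468 + 2 = -466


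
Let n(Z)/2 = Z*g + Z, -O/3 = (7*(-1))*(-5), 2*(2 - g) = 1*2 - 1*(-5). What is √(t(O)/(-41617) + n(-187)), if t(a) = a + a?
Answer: √323888006413/41617 ≈ 13.675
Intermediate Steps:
g = -3/2 (g = 2 - (1*2 - 1*(-5))/2 = 2 - (2 + 5)/2 = 2 - ½*7 = 2 - 7/2 = -3/2 ≈ -1.5000)
O = -105 (O = -3*7*(-1)*(-5) = -(-21)*(-5) = -3*35 = -105)
t(a) = 2*a
n(Z) = -Z (n(Z) = 2*(Z*(-3/2) + Z) = 2*(-3*Z/2 + Z) = 2*(-Z/2) = -Z)
√(t(O)/(-41617) + n(-187)) = √((2*(-105))/(-41617) - 1*(-187)) = √(-210*(-1/41617) + 187) = √(210/41617 + 187) = √(7782589/41617) = √323888006413/41617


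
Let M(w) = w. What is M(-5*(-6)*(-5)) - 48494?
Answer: -48644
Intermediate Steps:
M(-5*(-6)*(-5)) - 48494 = -5*(-6)*(-5) - 48494 = 30*(-5) - 48494 = -150 - 48494 = -48644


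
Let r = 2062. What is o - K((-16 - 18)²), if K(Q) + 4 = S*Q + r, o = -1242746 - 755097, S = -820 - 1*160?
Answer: -867021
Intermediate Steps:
S = -980 (S = -820 - 160 = -980)
o = -1997843
K(Q) = 2058 - 980*Q (K(Q) = -4 + (-980*Q + 2062) = -4 + (2062 - 980*Q) = 2058 - 980*Q)
o - K((-16 - 18)²) = -1997843 - (2058 - 980*(-16 - 18)²) = -1997843 - (2058 - 980*(-34)²) = -1997843 - (2058 - 980*1156) = -1997843 - (2058 - 1132880) = -1997843 - 1*(-1130822) = -1997843 + 1130822 = -867021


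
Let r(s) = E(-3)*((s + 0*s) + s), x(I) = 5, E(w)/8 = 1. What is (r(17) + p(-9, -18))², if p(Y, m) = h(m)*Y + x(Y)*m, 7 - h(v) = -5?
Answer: 5476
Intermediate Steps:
E(w) = 8 (E(w) = 8*1 = 8)
h(v) = 12 (h(v) = 7 - 1*(-5) = 7 + 5 = 12)
p(Y, m) = 5*m + 12*Y (p(Y, m) = 12*Y + 5*m = 5*m + 12*Y)
r(s) = 16*s (r(s) = 8*((s + 0*s) + s) = 8*((s + 0) + s) = 8*(s + s) = 8*(2*s) = 16*s)
(r(17) + p(-9, -18))² = (16*17 + (5*(-18) + 12*(-9)))² = (272 + (-90 - 108))² = (272 - 198)² = 74² = 5476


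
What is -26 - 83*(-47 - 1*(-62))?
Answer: -1271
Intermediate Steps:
-26 - 83*(-47 - 1*(-62)) = -26 - 83*(-47 + 62) = -26 - 83*15 = -26 - 1245 = -1271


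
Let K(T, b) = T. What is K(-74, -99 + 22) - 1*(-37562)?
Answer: 37488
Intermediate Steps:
K(-74, -99 + 22) - 1*(-37562) = -74 - 1*(-37562) = -74 + 37562 = 37488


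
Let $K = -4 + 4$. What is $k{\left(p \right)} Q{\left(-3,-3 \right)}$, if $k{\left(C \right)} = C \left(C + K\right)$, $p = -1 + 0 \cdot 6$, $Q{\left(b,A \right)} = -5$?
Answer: $-5$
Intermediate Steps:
$K = 0$
$p = -1$ ($p = -1 + 0 = -1$)
$k{\left(C \right)} = C^{2}$ ($k{\left(C \right)} = C \left(C + 0\right) = C C = C^{2}$)
$k{\left(p \right)} Q{\left(-3,-3 \right)} = \left(-1\right)^{2} \left(-5\right) = 1 \left(-5\right) = -5$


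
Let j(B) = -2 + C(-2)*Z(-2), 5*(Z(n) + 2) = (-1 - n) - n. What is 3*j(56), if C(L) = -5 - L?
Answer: 33/5 ≈ 6.6000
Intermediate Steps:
Z(n) = -11/5 - 2*n/5 (Z(n) = -2 + ((-1 - n) - n)/5 = -2 + (-1 - 2*n)/5 = -2 + (-⅕ - 2*n/5) = -11/5 - 2*n/5)
j(B) = 11/5 (j(B) = -2 + (-5 - 1*(-2))*(-11/5 - ⅖*(-2)) = -2 + (-5 + 2)*(-11/5 + ⅘) = -2 - 3*(-7/5) = -2 + 21/5 = 11/5)
3*j(56) = 3*(11/5) = 33/5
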